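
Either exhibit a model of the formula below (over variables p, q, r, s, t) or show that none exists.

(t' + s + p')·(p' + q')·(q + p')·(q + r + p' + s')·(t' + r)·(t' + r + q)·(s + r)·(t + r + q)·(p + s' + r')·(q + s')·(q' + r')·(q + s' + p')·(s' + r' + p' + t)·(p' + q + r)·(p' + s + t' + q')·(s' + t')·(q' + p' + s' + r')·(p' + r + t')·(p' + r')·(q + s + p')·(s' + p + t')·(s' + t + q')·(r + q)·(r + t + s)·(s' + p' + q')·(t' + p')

Try p = 0.
Try t = 1.
The clause (r) is unit, so r = 1.
The clause (s') is unit, so s = 0.
The clause (q') is unit, so q = 0.
This assignment satisfies each clause.

p=0, q=0, r=1, s=0, t=1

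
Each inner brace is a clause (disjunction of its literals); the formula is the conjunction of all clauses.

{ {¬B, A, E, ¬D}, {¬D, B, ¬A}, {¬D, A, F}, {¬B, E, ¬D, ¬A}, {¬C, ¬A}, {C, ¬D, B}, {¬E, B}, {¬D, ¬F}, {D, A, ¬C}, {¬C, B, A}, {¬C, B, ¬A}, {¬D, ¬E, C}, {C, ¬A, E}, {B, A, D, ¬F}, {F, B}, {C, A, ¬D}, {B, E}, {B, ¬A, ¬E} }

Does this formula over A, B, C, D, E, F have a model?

Branch on C: set C = False.
Branch on D: set D = False.
Branch on E: set E = False.
Unit clause (¬A) forces A = False.
Unit clause (B) forces B = True.
Every clause is now satisfied; F is unconstrained.
A satisfying assignment: A=False, B=True, C=False, D=False, E=False, F=False.

Satisfiable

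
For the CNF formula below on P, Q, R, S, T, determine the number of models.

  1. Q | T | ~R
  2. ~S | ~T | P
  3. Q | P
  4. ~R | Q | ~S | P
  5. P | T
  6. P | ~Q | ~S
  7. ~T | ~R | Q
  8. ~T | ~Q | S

10

There are 2^5 = 32 truth assignments over (P, Q, R, S, T).
Split on S. With S = 1, the clauses containing S are satisfied and ~S drops from the rest; 6 of the 2^4 = 16 assignments to the other variables satisfy what remains.
With S = 0, by the same count on the reduced clause set, 4 assignments work.
(One model: P=T, Q=F, R=F, S=F, T=F.)
Total: 6 + 4 = 10.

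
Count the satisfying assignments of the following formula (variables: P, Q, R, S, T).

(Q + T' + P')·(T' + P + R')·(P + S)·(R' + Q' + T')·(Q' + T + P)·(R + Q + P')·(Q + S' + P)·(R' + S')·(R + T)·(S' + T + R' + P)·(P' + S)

There are 2^5 = 32 truth assignments over (P, Q, R, S, T).
Split on S. With S = 1, the clauses containing S are satisfied and S' drops from the rest; 2 of the 2^4 = 16 assignments to the other variables satisfy what remains.
With S = 0, by the same count on the reduced clause set, 0 assignments work.
Total: 2 + 0 = 2.

2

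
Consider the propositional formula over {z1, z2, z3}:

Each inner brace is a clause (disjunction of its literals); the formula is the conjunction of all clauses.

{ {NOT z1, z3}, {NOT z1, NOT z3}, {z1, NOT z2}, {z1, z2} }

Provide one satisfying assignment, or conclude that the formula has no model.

UNSATISFIABLE

Suppose z1 = false.
(NOT z2) alone gives z2 = false.
Now (z2) is unsatisfied and unit — conflict.
So z1 must be the other value — set z1 = true.
(z3) alone gives z3 = true.
Now (NOT z3) is unsatisfied and unit — conflict.
Either choice for z1 ends in contradiction.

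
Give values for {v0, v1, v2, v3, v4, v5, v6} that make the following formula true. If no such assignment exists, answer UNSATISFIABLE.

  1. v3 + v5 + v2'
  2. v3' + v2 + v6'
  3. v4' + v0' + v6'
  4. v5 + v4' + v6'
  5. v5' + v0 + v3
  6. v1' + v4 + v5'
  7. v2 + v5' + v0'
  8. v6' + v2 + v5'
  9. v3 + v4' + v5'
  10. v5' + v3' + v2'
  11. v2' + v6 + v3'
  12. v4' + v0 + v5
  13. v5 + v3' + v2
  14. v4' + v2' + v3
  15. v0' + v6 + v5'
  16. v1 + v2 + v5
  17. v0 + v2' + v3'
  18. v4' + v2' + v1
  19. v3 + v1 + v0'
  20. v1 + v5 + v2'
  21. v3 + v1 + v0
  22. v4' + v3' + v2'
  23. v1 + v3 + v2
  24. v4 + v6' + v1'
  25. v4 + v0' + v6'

v0=0,  v1=0,  v2=0,  v3=1,  v4=0,  v5=1,  v6=0

Try v3 = 1.
Try v2 = 0.
(v6') alone gives v6 = 0.
(v5) alone gives v5 = 1.
(v0') alone gives v0 = 0.
Try v1 = 0.
No clause remains; v4 is free.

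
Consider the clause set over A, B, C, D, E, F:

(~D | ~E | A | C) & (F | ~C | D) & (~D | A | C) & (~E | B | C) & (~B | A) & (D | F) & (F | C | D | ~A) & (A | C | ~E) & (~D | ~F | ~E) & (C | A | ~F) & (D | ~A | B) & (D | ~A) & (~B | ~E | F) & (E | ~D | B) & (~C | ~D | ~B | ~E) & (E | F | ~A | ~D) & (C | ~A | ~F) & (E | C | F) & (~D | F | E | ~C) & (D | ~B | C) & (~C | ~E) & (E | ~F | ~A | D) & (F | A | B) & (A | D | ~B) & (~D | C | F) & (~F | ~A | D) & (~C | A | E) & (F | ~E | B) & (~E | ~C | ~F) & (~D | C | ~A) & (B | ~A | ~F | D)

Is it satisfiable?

Branch on B: set B = 1.
Unit clause (A) forces A = 1.
Unit clause (D) forces D = 1.
Unit clause (C) forces C = 1.
Unit clause (~E) forces E = 0.
Unit clause (F) forces F = 1.
Every clause now holds.
A satisfying assignment: A: 1; B: 1; C: 1; D: 1; E: 0; F: 1.

Yes, satisfiable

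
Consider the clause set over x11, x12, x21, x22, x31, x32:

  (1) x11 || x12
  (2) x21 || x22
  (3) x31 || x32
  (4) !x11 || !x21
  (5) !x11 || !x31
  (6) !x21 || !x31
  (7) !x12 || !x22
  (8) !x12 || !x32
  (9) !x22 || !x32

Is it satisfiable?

Case x11 = true:
The clause (!x21) is unit, so x21 = false.
The clause (x22) is unit, so x22 = true.
The clause (!x31) is unit, so x31 = false.
The clause (x32) is unit, so x32 = true.
That conflicts with the unit clause (!x32).
That branch fails; take x11 = false instead.
The clause (x12) is unit, so x12 = true.
The clause (!x22) is unit, so x22 = false.
The clause (x21) is unit, so x21 = true.
The clause (!x31) is unit, so x31 = false.
The clause (x32) is unit, so x32 = true.
That conflicts with the unit clause (!x32).
Either choice for x11 ends in contradiction.
No assignment satisfies every clause.

No, unsatisfiable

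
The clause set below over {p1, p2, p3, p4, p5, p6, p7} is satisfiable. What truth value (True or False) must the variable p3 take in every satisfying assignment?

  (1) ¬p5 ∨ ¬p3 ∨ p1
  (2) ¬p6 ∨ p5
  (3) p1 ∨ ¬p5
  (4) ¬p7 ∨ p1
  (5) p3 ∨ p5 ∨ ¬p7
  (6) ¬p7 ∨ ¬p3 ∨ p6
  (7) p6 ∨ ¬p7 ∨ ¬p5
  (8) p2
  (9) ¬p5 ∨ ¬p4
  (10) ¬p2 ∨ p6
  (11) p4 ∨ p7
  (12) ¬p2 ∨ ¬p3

Suppose p3 = True.
(p2) alone gives p2 = True.
Now (¬p2) is unsatisfied and unit — conflict.
So every satisfying assignment has p3 = False.

False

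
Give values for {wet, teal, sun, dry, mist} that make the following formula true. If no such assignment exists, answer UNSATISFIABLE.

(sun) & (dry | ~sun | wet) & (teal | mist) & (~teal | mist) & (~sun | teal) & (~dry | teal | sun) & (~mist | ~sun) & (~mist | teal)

Unit clause (sun) forces sun = 1.
Unit clause (teal) forces teal = 1.
Unit clause (mist) forces mist = 1.
That conflicts with the unit clause (~mist).

UNSATISFIABLE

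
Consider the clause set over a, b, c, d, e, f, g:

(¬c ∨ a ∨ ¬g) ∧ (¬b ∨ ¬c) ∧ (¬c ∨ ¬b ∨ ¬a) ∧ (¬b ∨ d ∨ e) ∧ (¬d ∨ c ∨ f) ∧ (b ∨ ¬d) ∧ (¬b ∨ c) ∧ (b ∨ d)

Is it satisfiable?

No

Suppose b = False.
The clause (¬d) is unit, so d = False.
Now (d) is unsatisfied and unit — conflict.
So b must be the other value — set b = True.
The clause (¬c) is unit, so c = False.
Now (c) is unsatisfied and unit — conflict.
Neither b = True nor b = False works.
No assignment satisfies every clause.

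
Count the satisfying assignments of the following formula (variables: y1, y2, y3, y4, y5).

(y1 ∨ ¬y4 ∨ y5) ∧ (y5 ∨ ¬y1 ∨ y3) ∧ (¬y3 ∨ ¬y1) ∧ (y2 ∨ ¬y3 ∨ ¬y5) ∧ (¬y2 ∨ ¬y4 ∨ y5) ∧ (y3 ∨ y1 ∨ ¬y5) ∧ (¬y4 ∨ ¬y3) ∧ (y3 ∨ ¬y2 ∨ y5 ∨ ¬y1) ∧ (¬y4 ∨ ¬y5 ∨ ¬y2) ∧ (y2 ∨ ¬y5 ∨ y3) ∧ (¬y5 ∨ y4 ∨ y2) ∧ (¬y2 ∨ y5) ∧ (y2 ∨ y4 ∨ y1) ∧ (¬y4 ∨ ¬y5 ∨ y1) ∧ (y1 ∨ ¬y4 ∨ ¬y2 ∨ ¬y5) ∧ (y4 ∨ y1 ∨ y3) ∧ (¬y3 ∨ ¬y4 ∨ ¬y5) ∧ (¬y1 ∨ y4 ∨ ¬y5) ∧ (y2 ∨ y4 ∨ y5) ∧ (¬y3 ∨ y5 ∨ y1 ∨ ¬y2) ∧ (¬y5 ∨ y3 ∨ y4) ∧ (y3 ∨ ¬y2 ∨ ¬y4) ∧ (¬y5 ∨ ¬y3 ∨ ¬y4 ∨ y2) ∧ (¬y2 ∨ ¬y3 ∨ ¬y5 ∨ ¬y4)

1

There are 2^5 = 32 truth assignments over (y1, y2, y3, y4, y5).
Split on y3. With y3 = True, the clauses containing y3 are satisfied and ¬y3 drops from the rest; 1 of the 2^4 = 16 assignments to the other variables satisfy what remains.
With y3 = False, by the same count on the reduced clause set, 0 assignments work.
Total: 1 + 0 = 1.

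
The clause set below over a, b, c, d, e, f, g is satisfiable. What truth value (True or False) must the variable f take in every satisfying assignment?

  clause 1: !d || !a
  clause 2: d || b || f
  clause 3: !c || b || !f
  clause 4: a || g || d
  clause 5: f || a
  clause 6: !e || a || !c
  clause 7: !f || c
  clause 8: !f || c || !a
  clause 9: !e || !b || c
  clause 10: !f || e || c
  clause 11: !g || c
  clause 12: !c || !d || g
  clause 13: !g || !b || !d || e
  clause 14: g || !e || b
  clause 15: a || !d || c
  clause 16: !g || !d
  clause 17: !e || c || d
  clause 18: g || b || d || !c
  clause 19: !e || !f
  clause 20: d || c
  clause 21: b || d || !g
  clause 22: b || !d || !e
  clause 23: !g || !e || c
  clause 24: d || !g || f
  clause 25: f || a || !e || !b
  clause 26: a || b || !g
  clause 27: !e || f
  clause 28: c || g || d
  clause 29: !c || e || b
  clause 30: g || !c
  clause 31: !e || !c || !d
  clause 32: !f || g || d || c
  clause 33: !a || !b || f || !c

Suppose f = false.
(a) alone gives a = true.
(!d) alone gives d = false.
(b) alone gives b = true.
(c) alone gives c = true.
But (!c) is also a unit clause — contradiction.
So every satisfying assignment has f = True.

True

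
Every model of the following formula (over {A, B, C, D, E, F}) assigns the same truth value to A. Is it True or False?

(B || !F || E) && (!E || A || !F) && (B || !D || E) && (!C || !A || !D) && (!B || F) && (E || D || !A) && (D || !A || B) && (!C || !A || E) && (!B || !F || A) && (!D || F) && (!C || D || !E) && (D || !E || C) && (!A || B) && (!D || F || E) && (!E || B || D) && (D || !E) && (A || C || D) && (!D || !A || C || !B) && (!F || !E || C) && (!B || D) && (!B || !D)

Suppose A = true.
(B) alone gives B = true.
(F) alone gives F = true.
(D) alone gives D = true.
That conflicts with the unit clause (!D).
So every satisfying assignment has A = False.

False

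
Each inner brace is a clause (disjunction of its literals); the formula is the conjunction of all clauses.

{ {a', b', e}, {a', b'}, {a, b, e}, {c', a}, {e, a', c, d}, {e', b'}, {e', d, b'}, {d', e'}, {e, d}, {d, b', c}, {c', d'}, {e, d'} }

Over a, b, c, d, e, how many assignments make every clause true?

There are 2^5 = 32 truth assignments over (a, b, c, d, e).
Split on a. With a = 1, the clauses containing a are satisfied and a' drops from the rest; 2 of the 2^4 = 16 assignments to the other variables satisfy what remains.
With a = 0, by the same count on the reduced clause set, 1 assignment works.
(One model: a=F, b=F, c=F, d=F, e=T.)
Total: 2 + 1 = 3.

3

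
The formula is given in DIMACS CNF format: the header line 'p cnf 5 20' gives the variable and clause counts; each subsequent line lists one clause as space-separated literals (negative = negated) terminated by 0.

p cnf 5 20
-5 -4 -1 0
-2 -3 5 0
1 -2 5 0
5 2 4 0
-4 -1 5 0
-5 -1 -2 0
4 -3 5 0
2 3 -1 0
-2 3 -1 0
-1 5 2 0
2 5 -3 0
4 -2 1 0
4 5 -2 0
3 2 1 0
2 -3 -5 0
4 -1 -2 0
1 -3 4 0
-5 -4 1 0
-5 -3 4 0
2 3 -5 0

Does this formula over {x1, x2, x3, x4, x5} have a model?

No

Try x5 = False.
Try x2 = False.
The clause (x4) is unit, so x4 = True.
The clause (¬x1) is unit, so x1 = False.
The clause (¬x3) is unit, so x3 = False.
But (x3) is also a unit clause — contradiction.
So x2 must be the other value — set x2 = True.
The clause (¬x3) is unit, so x3 = False.
The clause (x1) is unit, so x1 = True.
But (¬x1) is also a unit clause — contradiction.
Both values of x2 lead to a conflict.
So x5 must be the other value — set x5 = True.
Try x4 = False.
The clause (¬x3) is unit, so x3 = False.
The clause (x2) is unit, so x2 = True.
The clause (¬x1) is unit, so x1 = False.
But (x1) is also a unit clause — contradiction.
So x4 must be the other value — set x4 = True.
The clause (¬x1) is unit, so x1 = False.
But (x1) is also a unit clause — contradiction.
Both values of x4 lead to a conflict.
Both values of x5 lead to a conflict.
No assignment satisfies every clause.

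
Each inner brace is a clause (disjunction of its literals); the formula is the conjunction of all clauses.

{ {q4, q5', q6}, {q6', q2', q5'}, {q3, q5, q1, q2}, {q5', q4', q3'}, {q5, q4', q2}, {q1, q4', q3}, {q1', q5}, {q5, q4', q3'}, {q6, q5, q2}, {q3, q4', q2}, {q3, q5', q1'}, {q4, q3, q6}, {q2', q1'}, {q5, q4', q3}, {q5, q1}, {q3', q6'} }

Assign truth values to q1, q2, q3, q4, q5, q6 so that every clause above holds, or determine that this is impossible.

q1 ↦ 0; q2 ↦ 0; q3 ↦ 0; q4 ↦ 0; q5 ↦ 1; q6 ↦ 1

Case q1 = 0:
Unit clause (q5) forces q5 = 1.
Case q4 = 0:
Unit clause (q6) forces q6 = 1.
Unit clause (q2') forces q2 = 0.
Unit clause (q3') forces q3 = 0.
All clauses are satisfied.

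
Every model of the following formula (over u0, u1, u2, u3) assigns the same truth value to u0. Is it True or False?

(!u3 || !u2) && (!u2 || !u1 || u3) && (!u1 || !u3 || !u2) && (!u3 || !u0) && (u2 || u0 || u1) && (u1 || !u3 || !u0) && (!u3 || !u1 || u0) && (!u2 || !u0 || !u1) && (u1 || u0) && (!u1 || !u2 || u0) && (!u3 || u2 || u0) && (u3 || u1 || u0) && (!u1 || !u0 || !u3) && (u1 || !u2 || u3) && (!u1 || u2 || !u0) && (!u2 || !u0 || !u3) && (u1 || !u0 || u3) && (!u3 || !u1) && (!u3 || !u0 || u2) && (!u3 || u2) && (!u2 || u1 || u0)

False

Suppose u0 = true.
The clause (!u3) is unit, so u3 = false.
The clause (u1) is unit, so u1 = true.
The clause (!u2) is unit, so u2 = false.
That conflicts with the unit clause (u2).
So every satisfying assignment has u0 = False.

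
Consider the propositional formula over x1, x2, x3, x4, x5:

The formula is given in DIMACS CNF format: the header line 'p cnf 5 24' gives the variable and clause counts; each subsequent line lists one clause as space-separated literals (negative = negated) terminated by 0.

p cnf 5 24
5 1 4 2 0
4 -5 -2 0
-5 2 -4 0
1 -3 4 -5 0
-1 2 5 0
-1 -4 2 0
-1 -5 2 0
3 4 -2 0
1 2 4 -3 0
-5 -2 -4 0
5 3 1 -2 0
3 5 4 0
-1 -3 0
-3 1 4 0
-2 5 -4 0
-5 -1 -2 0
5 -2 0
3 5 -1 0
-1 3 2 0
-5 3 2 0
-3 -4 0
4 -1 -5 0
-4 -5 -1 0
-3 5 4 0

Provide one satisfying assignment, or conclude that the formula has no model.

Suppose x1 = False.
Suppose x3 = False.
Suppose x4 = True.
Suppose x5 = False.
From the singleton clause (¬x2), x2 = False.
This assignment satisfies each clause.

x1: False,  x2: False,  x3: False,  x4: True,  x5: False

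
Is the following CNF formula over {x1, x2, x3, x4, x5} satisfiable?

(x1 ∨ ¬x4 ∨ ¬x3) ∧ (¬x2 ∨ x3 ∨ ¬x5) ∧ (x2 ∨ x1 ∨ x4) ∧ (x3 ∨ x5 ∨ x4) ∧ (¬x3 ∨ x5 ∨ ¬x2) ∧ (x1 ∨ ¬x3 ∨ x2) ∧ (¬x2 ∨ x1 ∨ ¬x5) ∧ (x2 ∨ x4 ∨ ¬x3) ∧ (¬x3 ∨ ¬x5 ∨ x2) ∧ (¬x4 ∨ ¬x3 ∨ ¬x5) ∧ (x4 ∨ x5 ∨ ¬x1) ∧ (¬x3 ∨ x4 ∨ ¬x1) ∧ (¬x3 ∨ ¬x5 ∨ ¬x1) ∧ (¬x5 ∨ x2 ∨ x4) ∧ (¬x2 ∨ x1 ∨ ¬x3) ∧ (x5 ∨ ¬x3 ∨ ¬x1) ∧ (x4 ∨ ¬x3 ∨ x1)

Yes

Try x1 = True.
Try x4 = True.
Try x3 = False.
Try x2 = False.
No clause remains; x5 is free.
A satisfying assignment: x1: True,  x2: False,  x3: False,  x4: True,  x5: True.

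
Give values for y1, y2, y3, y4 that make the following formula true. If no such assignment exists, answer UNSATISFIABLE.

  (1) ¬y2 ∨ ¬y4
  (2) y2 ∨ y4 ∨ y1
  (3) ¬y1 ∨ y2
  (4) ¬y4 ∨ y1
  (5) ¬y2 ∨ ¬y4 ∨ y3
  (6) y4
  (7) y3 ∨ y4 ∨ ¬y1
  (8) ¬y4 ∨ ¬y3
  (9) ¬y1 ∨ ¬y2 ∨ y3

UNSATISFIABLE

From the singleton clause (y4), y4 = True.
From the singleton clause (¬y2), y2 = False.
From the singleton clause (¬y1), y1 = False.
But (y1) is also a unit clause — contradiction.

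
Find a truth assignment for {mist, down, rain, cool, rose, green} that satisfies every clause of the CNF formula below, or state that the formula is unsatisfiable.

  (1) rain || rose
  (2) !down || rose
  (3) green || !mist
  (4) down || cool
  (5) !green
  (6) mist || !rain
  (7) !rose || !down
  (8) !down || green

(!green) alone gives green = false.
(!mist) alone gives mist = false.
(!rain) alone gives rain = false.
(rose) alone gives rose = true.
(!down) alone gives down = false.
(cool) alone gives cool = true.
This assignment satisfies each clause.

mist: false; down: false; rain: false; cool: true; rose: true; green: false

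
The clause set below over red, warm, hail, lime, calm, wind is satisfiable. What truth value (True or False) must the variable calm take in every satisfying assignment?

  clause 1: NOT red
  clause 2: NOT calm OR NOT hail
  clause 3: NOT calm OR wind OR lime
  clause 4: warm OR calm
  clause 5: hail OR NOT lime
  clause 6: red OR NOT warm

True

Suppose calm = false.
Unit clause (NOT red) forces red = false.
Unit clause (warm) forces warm = true.
But (NOT warm) is also a unit clause — contradiction.
So every satisfying assignment has calm = True.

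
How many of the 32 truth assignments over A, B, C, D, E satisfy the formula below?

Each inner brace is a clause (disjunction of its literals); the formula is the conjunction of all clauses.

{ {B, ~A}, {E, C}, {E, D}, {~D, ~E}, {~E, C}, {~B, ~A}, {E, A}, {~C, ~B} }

1

There are 2^5 = 32 truth assignments over (A, B, C, D, E).
Split on E. With E = 1, the clauses containing E are satisfied and ~E drops from the rest; 1 of the 2^4 = 16 assignments to the other variables satisfy what remains.
With E = 0, by the same count on the reduced clause set, 0 assignments work.
Total: 1 + 0 = 1.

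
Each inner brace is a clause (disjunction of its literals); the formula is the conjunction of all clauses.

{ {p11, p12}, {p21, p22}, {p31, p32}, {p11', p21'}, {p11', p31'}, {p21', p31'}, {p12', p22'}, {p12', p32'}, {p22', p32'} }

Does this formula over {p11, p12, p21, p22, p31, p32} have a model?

Case p11 = 1:
Unit clause (p21') forces p21 = 0.
Unit clause (p22) forces p22 = 1.
Unit clause (p31') forces p31 = 0.
Unit clause (p32) forces p32 = 1.
But (p32') is also a unit clause — contradiction.
Backtrack on p11: now try p11 = 0.
Unit clause (p12) forces p12 = 1.
Unit clause (p22') forces p22 = 0.
Unit clause (p21) forces p21 = 1.
Unit clause (p31') forces p31 = 0.
Unit clause (p32) forces p32 = 1.
But (p32') is also a unit clause — contradiction.
Either choice for p11 ends in contradiction.
No assignment satisfies every clause.

No, unsatisfiable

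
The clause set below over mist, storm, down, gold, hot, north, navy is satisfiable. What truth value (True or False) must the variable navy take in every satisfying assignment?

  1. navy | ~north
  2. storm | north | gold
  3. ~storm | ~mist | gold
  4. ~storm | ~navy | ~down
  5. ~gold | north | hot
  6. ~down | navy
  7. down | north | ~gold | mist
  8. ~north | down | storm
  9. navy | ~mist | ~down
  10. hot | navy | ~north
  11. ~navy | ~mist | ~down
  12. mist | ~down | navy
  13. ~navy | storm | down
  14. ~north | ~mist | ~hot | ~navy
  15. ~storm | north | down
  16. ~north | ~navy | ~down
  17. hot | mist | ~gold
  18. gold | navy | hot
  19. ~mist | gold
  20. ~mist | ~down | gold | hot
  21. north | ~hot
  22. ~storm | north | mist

Suppose navy = 0.
Unit clause (~north) forces north = 0.
Unit clause (~down) forces down = 0.
Unit clause (~storm) forces storm = 0.
Unit clause (gold) forces gold = 1.
Unit clause (hot) forces hot = 1.
That conflicts with the unit clause (~hot).
So every satisfying assignment has navy = True.

True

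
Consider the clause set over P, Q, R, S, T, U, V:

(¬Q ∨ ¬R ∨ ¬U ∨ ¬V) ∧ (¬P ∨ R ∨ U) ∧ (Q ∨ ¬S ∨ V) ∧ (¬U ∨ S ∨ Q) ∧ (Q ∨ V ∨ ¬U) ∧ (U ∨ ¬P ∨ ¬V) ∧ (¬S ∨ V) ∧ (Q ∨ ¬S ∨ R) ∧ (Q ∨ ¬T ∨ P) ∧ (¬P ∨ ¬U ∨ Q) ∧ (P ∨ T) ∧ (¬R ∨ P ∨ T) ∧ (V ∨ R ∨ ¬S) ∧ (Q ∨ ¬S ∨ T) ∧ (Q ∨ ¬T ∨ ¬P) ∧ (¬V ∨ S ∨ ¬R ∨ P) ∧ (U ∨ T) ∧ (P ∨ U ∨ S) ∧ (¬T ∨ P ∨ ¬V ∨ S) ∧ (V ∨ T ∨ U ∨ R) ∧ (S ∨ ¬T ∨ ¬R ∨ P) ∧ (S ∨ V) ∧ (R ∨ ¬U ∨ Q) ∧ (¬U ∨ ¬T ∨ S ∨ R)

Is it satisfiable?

Case S = True:
The clause (V) is unit, so V = True.
Case U = True:
Case Q = True:
The clause (¬R) is unit, so R = False.
Case P = True:
All clauses hold; T can take either value.
A satisfying assignment: P ↦ True; Q ↦ True; R ↦ False; S ↦ True; T ↦ True; U ↦ True; V ↦ True.

Yes, satisfiable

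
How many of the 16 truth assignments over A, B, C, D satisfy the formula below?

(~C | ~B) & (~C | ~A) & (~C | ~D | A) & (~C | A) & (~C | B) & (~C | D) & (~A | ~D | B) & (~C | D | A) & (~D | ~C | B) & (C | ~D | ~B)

There are 2^4 = 16 truth assignments over (A, B, C, D).
Check each against the 10 clauses (columns in the order A, B, C, D):
  F F F F  ✓ satisfies all
  F F F T  ✓ satisfies all
  F F T F  ✗ fails (~C | A)
  F F T T  ✗ fails (~C | ~D | A)
  F T F F  ✓ satisfies all
  F T F T  ✗ fails (C | ~D | ~B)
  F T T F  ✗ fails (~C | ~B)
  F T T T  ✗ fails (~C | ~B)
  T F F F  ✓ satisfies all
  T F F T  ✗ fails (~A | ~D | B)
  T F T F  ✗ fails (~C | ~A)
  T F T T  ✗ fails (~C | ~A)
  T T F F  ✓ satisfies all
  T T F T  ✗ fails (C | ~D | ~B)
  T T T F  ✗ fails (~C | ~B)
  T T T T  ✗ fails (~C | ~B)
5 of the 16 rows are models.

5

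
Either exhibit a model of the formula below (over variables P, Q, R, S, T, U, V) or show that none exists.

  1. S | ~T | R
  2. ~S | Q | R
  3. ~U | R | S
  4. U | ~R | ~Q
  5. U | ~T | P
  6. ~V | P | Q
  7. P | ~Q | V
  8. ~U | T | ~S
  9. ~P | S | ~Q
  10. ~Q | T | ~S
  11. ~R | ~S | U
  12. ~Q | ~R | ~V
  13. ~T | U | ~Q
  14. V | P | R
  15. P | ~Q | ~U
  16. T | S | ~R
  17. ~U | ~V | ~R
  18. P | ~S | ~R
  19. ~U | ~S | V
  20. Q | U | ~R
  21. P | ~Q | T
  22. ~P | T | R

Try S = 1.
Try Q = 1.
From the singleton clause (T), T = 1.
From the singleton clause (U), U = 1.
From the singleton clause (P), P = 1.
From the singleton clause (V), V = 1.
From the singleton clause (~R), R = 0.
This assignment satisfies each clause.

P ↦ 1,  Q ↦ 1,  R ↦ 0,  S ↦ 1,  T ↦ 1,  U ↦ 1,  V ↦ 1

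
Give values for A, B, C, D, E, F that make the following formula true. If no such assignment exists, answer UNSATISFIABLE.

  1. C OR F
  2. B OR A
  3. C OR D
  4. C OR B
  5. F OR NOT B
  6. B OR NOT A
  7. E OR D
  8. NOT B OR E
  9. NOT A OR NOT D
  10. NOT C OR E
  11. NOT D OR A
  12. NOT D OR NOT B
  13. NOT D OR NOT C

Try C = true.
(E) alone gives E = true.
(NOT D) alone gives D = false.
Try B = true.
(F) alone gives F = true.
No clause remains; A is free.

A=true, B=true, C=true, D=false, E=true, F=true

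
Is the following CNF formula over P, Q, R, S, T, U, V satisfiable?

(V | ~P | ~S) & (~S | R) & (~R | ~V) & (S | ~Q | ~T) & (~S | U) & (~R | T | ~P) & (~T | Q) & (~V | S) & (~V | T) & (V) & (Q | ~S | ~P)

No

Unit clause (V) forces V = 1.
Unit clause (~R) forces R = 0.
Unit clause (~S) forces S = 0.
That conflicts with the unit clause (S).
No assignment satisfies every clause.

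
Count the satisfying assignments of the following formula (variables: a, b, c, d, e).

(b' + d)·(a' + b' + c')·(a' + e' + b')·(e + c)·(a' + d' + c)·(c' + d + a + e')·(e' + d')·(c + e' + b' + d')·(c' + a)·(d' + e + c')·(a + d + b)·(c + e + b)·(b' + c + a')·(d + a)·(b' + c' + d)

3

There are 2^5 = 32 truth assignments over (a, b, c, d, e).
Split on d. With d = 1, the clauses containing d are satisfied and d' drops from the rest; 0 of the 2^4 = 16 assignments to the other variables satisfy what remains.
With d = 0, by the same count on the reduced clause set, 3 assignments work.
(One model: a=T, b=F, c=F, d=F, e=T.)
Total: 0 + 3 = 3.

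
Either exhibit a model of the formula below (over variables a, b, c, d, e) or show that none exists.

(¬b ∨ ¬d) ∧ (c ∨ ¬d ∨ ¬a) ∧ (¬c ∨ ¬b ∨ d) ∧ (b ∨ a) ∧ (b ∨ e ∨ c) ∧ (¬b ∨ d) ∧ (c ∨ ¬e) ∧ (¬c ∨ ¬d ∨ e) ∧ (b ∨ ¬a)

Suppose b = False.
The clause (a) is unit, so a = True.
But (¬a) is also a unit clause — contradiction.
Undo b and try b = True.
The clause (¬d) is unit, so d = False.
But (d) is also a unit clause — contradiction.
Neither b = True nor b = False works.

UNSATISFIABLE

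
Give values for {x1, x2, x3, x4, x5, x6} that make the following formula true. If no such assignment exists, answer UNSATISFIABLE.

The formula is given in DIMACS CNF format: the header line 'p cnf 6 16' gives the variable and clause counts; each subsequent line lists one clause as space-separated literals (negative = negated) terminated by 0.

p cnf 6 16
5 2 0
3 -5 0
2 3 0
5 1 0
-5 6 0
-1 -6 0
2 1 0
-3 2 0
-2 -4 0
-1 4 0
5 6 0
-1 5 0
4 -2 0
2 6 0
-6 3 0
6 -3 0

UNSATISFIABLE

Case x5 = True:
From the singleton clause (x3), x3 = True.
From the singleton clause (x6), x6 = True.
From the singleton clause (¬x1), x1 = False.
From the singleton clause (x2), x2 = True.
From the singleton clause (¬x4), x4 = False.
That conflicts with the unit clause (x4).
Undo x5 and try x5 = False.
From the singleton clause (x2), x2 = True.
From the singleton clause (x1), x1 = True.
That conflicts with the unit clause (¬x1).
Both values of x5 lead to a conflict.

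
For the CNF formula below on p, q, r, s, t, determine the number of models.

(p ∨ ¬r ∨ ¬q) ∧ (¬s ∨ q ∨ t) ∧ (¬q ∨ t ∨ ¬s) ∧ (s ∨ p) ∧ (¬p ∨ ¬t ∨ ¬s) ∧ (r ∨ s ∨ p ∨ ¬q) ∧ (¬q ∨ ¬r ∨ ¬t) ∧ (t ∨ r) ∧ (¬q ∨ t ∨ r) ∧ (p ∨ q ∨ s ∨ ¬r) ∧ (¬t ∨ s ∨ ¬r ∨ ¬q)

8

There are 2^5 = 32 truth assignments over (p, q, r, s, t).
Split on t. With t = True, the clauses containing t are satisfied and ¬t drops from the rest; 6 of the 2^4 = 16 assignments to the other variables satisfy what remains.
With t = False, by the same count on the reduced clause set, 2 assignments work.
(One model: p=F, q=F, r=F, s=T, t=T.)
Total: 6 + 2 = 8.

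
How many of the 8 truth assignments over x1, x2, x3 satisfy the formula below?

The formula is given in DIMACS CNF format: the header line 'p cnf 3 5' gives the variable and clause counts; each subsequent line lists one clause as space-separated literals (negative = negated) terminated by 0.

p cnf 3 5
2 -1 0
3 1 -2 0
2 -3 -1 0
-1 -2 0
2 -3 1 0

2

There are 2^3 = 8 truth assignments over (x1, x2, x3).
Split on x3. With x3 = True, the clauses containing x3 are satisfied and ¬x3 drops from the rest; 1 of the 2^2 = 4 assignments to the other variables satisfy what remains.
With x3 = False, by the same count on the reduced clause set, 1 assignment works.
Total: 1 + 1 = 2.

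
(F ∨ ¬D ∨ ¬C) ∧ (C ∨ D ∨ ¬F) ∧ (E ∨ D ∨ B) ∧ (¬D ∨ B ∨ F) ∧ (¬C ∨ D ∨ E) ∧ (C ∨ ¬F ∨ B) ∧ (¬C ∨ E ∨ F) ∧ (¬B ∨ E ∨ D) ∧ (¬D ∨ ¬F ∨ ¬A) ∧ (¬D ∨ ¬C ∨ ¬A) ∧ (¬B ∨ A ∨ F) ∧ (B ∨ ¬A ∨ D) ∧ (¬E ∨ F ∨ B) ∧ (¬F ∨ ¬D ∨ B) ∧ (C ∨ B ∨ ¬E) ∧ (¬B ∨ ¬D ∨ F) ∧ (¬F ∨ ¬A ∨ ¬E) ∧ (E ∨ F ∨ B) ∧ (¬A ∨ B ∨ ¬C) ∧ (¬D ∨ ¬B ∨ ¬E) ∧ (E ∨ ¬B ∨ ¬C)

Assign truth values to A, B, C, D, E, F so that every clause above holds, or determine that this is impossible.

Branch on F: set F = True.
Branch on C: set C = True.
Branch on D: set D = False.
(E) alone gives E = True.
(¬A) alone gives A = False.
No clause remains; B is free.

A=False,  B=False,  C=True,  D=False,  E=True,  F=True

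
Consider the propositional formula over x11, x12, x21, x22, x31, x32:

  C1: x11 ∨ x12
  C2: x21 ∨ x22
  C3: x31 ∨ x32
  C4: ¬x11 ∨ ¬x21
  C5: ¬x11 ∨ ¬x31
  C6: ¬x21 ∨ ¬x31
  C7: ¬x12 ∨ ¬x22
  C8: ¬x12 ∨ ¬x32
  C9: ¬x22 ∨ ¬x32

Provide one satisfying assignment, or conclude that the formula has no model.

UNSATISFIABLE

Suppose x11 = True.
From the singleton clause (¬x21), x21 = False.
From the singleton clause (x22), x22 = True.
From the singleton clause (¬x31), x31 = False.
From the singleton clause (x32), x32 = True.
Now (¬x32) is unsatisfied and unit — conflict.
Undo x11 and try x11 = False.
From the singleton clause (x12), x12 = True.
From the singleton clause (¬x22), x22 = False.
From the singleton clause (x21), x21 = True.
From the singleton clause (¬x31), x31 = False.
From the singleton clause (x32), x32 = True.
Now (¬x32) is unsatisfied and unit — conflict.
Neither x11 = True nor x11 = False works.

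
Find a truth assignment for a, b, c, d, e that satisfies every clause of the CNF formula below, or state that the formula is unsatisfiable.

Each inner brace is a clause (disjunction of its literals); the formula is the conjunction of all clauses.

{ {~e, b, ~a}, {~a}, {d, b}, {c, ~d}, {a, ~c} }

a: 0; b: 1; c: 0; d: 0; e: 0

The clause (~a) is unit, so a = 0.
The clause (~c) is unit, so c = 0.
The clause (~d) is unit, so d = 0.
The clause (b) is unit, so b = 1.
All clauses hold; e can take either value.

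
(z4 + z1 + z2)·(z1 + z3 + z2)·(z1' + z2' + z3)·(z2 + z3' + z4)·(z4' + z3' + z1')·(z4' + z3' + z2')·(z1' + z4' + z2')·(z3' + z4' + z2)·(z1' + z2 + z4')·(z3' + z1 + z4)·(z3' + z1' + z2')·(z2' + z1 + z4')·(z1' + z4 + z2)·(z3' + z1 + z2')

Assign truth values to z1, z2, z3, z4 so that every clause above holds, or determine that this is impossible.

Suppose z4 = 0.
Suppose z1 = 0.
(z2) alone gives z2 = 1.
(z3') alone gives z3 = 0.
All clauses are satisfied.

z1 ↦ 0,  z2 ↦ 1,  z3 ↦ 0,  z4 ↦ 0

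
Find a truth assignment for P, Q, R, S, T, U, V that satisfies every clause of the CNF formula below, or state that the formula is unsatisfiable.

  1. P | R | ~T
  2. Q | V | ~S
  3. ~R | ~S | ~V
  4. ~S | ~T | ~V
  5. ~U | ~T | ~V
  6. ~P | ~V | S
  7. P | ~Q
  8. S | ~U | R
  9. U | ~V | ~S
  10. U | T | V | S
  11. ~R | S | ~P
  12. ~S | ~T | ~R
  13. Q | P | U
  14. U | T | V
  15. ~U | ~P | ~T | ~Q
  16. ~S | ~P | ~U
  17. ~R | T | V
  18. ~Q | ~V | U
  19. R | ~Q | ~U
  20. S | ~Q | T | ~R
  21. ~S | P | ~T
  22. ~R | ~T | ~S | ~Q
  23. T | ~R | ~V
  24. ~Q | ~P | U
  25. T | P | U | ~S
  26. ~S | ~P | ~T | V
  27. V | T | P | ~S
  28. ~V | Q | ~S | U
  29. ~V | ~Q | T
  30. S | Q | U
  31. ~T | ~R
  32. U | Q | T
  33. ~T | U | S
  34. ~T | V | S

P=0; Q=0; R=0; S=1; T=0; U=1; V=1

Suppose P = 0.
(~Q) alone gives Q = 0.
(U) alone gives U = 1.
Suppose R = 0.
(~T) alone gives T = 0.
(S) alone gives S = 1.
(V) alone gives V = 1.
All clauses are satisfied.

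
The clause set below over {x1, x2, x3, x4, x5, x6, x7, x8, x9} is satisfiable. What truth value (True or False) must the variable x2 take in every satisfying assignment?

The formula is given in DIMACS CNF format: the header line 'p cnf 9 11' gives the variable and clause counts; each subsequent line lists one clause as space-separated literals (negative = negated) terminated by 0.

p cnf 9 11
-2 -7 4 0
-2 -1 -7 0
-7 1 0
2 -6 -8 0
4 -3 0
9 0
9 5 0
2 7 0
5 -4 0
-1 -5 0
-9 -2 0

False

Suppose x2 = True.
(x9) alone gives x9 = True.
Now (¬x9) is unsatisfied and unit — conflict.
So every satisfying assignment has x2 = False.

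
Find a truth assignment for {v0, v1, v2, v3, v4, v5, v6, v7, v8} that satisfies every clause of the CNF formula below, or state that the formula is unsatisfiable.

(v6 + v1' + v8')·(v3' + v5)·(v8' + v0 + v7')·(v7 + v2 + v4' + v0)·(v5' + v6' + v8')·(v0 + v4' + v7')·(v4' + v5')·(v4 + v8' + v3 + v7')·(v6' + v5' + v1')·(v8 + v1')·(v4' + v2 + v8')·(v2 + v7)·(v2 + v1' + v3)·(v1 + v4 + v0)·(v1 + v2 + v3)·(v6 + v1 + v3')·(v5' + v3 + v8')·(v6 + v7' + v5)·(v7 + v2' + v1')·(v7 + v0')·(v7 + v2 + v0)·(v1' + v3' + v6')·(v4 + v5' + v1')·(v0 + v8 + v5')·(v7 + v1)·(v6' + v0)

v0 ↦ 1,  v1 ↦ 1,  v2 ↦ 1,  v3 ↦ 0,  v4 ↦ 1,  v5 ↦ 0,  v6 ↦ 1,  v7 ↦ 1,  v8 ↦ 1

Try v3 = 0.
Try v4 = 1.
From the singleton clause (v5'), v5 = 0.
Try v0 = 1.
From the singleton clause (v7), v7 = 1.
From the singleton clause (v6), v6 = 1.
Try v8 = 1.
From the singleton clause (v2), v2 = 1.
All clauses hold; v1 can take either value.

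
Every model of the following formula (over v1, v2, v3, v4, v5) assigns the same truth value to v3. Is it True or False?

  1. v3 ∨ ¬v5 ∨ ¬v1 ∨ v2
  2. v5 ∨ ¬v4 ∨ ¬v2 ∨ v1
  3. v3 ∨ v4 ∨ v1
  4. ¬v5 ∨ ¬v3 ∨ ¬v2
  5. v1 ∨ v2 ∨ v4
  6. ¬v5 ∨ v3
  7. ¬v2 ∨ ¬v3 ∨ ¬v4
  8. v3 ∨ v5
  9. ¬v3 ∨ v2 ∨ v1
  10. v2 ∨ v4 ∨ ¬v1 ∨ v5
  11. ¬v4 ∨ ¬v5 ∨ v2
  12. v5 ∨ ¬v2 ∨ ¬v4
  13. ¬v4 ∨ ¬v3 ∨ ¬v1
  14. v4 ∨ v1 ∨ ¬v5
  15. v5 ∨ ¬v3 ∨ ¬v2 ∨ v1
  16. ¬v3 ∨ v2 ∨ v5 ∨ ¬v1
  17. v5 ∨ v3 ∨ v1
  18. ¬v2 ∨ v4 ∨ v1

Suppose v3 = False.
From the singleton clause (¬v5), v5 = False.
But (v5) is also a unit clause — contradiction.
So every satisfying assignment has v3 = True.

True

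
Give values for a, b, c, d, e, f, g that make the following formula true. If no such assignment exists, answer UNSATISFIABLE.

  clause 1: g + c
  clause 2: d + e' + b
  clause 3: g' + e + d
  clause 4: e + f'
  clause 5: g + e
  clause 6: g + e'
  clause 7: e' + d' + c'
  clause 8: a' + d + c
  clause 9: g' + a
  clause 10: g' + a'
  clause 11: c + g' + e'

UNSATISFIABLE

Suppose g = 1.
From the singleton clause (a), a = 1.
But (a') is also a unit clause — contradiction.
That branch fails; take g = 0 instead.
From the singleton clause (c), c = 1.
From the singleton clause (e), e = 1.
But (e') is also a unit clause — contradiction.
Neither g = 1 nor g = 0 works.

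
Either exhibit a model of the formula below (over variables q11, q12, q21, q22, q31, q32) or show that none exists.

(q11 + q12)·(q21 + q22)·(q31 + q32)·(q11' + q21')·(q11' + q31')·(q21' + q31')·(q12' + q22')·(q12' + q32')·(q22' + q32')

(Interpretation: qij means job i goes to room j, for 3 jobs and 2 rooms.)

UNSATISFIABLE

Branch on q11: set q11 = 1.
From the singleton clause (q21'), q21 = 0.
From the singleton clause (q22), q22 = 1.
From the singleton clause (q31'), q31 = 0.
From the singleton clause (q32), q32 = 1.
That conflicts with the unit clause (q32').
Undo q11 and try q11 = 0.
From the singleton clause (q12), q12 = 1.
From the singleton clause (q22'), q22 = 0.
From the singleton clause (q21), q21 = 1.
From the singleton clause (q31'), q31 = 0.
From the singleton clause (q32), q32 = 1.
That conflicts with the unit clause (q32').
Neither q11 = 1 nor q11 = 0 works.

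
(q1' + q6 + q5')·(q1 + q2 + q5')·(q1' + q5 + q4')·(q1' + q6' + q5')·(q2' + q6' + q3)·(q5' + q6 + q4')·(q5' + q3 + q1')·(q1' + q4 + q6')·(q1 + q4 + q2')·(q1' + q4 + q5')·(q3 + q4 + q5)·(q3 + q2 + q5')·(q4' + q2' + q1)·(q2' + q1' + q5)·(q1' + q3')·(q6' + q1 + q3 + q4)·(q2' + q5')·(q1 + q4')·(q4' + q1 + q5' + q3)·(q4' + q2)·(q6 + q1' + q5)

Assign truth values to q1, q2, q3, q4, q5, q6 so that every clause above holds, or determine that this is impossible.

q1 ↦ 0, q2 ↦ 0, q3 ↦ 1, q4 ↦ 0, q5 ↦ 0, q6 ↦ 0

Case q1 = 0:
The clause (q4') is unit, so q4 = 0.
The clause (q2') is unit, so q2 = 0.
The clause (q5') is unit, so q5 = 0.
The clause (q3) is unit, so q3 = 1.
Every clause is now satisfied; q6 is unconstrained.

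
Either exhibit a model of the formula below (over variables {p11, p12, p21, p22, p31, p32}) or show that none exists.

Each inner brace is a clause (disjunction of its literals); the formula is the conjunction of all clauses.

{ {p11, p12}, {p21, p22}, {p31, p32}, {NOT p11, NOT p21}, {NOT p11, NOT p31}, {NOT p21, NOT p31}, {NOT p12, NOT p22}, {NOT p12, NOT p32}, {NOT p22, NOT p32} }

UNSATISFIABLE

Branch on p11: set p11 = true.
Unit clause (NOT p21) forces p21 = false.
Unit clause (p22) forces p22 = true.
Unit clause (NOT p31) forces p31 = false.
Unit clause (p32) forces p32 = true.
That conflicts with the unit clause (NOT p32).
Undo p11 and try p11 = false.
Unit clause (p12) forces p12 = true.
Unit clause (NOT p22) forces p22 = false.
Unit clause (p21) forces p21 = true.
Unit clause (NOT p31) forces p31 = false.
Unit clause (p32) forces p32 = true.
That conflicts with the unit clause (NOT p32).
Neither p11 = true nor p11 = false works.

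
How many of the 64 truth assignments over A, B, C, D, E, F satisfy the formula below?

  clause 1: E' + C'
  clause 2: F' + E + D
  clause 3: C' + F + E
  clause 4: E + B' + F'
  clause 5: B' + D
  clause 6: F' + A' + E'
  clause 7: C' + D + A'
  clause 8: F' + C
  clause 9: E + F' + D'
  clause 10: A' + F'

There are 2^6 = 64 truth assignments over (A, B, C, D, E, F).
Split on B. With B = 1, the clauses containing B are satisfied and B' drops from the rest; 4 of the 2^5 = 32 assignments to the other variables satisfy what remains.
With B = 0, by the same count on the reduced clause set, 8 assignments work.
(One model: A=F, B=F, C=F, D=F, E=F, F=F.)
Total: 4 + 8 = 12.

12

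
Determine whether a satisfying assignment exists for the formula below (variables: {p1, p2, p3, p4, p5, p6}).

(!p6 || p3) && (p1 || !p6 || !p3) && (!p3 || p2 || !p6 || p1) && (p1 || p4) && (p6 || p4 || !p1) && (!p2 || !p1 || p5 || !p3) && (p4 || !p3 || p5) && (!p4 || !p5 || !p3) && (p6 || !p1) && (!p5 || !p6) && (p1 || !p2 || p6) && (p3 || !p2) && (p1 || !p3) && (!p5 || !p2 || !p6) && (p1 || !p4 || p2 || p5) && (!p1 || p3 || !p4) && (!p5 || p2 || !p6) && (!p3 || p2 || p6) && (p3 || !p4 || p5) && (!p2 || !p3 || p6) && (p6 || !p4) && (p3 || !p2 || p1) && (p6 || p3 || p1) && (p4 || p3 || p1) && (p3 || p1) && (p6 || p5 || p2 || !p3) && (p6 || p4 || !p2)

Satisfiable

Suppose p6 = true.
Unit clause (p3) forces p3 = true.
Unit clause (p1) forces p1 = true.
Unit clause (!p5) forces p5 = false.
Unit clause (!p2) forces p2 = false.
Unit clause (p4) forces p4 = true.
This assignment satisfies each clause.
A satisfying assignment: p1 ↦ true, p2 ↦ false, p3 ↦ true, p4 ↦ true, p5 ↦ false, p6 ↦ true.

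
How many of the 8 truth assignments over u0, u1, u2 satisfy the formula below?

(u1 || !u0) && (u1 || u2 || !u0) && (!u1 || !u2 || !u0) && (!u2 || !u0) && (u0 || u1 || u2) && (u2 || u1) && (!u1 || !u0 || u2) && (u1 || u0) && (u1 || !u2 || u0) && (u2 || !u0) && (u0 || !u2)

1

There are 2^3 = 8 truth assignments over (u0, u1, u2).
Split on u1. With u1 = true, the clauses containing u1 are satisfied and !u1 drops from the rest; 1 of the 2^2 = 4 assignments to the other variables satisfy what remains.
With u1 = false, by the same count on the reduced clause set, 0 assignments work.
Total: 1 + 0 = 1.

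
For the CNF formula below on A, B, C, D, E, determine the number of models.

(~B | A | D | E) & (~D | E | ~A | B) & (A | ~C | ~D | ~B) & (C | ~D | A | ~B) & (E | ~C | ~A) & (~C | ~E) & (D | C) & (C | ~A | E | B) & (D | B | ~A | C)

There are 2^5 = 32 truth assignments over (A, B, C, D, E).
Split on C. With C = 1, the clauses containing C are satisfied and ~C drops from the rest; 2 of the 2^4 = 16 assignments to the other variables satisfy what remains.
With C = 0, by the same count on the reduced clause set, 5 assignments work.
(One model: A=F, B=F, C=F, D=T, E=F.)
Total: 2 + 5 = 7.

7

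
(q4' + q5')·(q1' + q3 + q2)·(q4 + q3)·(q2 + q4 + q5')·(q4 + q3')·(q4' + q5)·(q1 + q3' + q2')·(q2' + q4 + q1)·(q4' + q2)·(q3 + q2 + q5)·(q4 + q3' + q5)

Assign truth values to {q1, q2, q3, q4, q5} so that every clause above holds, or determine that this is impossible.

UNSATISFIABLE

Branch on q4: set q4 = 0.
(q3) alone gives q3 = 1.
That conflicts with the unit clause (q3').
Backtrack on q4: now try q4 = 1.
(q5') alone gives q5 = 0.
That conflicts with the unit clause (q5).
Either choice for q4 ends in contradiction.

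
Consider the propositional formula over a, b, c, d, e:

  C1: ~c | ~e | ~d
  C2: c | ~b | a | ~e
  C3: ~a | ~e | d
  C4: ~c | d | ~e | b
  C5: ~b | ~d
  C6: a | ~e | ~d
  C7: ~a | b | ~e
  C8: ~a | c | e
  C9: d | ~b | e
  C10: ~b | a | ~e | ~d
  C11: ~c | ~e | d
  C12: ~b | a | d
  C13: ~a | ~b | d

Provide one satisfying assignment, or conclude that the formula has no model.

a ↦ 0,  b ↦ 0,  c ↦ 0,  d ↦ 0,  e ↦ 0

Suppose b = 0.
Suppose a = 0.
Suppose e = 0.
All clauses hold; c, d can take either value.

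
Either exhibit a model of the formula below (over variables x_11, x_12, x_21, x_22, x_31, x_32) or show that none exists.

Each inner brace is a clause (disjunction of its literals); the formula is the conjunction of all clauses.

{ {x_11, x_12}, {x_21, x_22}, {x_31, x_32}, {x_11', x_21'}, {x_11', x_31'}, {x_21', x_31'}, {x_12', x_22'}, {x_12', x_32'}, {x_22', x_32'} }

UNSATISFIABLE

Suppose x_11 = 1.
From the singleton clause (x_21'), x_21 = 0.
From the singleton clause (x_22), x_22 = 1.
From the singleton clause (x_31'), x_31 = 0.
From the singleton clause (x_32), x_32 = 1.
That conflicts with the unit clause (x_32').
Backtrack on x_11: now try x_11 = 0.
From the singleton clause (x_12), x_12 = 1.
From the singleton clause (x_22'), x_22 = 0.
From the singleton clause (x_21), x_21 = 1.
From the singleton clause (x_31'), x_31 = 0.
From the singleton clause (x_32), x_32 = 1.
That conflicts with the unit clause (x_32').
Both values of x_11 lead to a conflict.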